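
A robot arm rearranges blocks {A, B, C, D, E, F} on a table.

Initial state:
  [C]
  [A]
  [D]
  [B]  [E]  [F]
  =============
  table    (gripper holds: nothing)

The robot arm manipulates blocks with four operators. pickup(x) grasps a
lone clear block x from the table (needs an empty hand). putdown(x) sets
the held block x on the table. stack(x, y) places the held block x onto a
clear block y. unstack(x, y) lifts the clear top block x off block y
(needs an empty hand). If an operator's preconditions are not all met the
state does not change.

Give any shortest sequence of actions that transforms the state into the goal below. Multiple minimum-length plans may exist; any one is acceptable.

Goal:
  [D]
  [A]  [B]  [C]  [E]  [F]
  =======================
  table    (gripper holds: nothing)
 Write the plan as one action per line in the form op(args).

step 1 (unstack(C, A)): towers=[B/D/A; E; F] holding=C
step 2 (putdown(C)): towers=[B/D/A; C; E; F] holding=-
step 3 (unstack(A, D)): towers=[B/D; C; E; F] holding=A
step 4 (putdown(A)): towers=[A; B/D; C; E; F] holding=-
step 5 (unstack(D, B)): towers=[A; B; C; E; F] holding=D
step 6 (stack(D, A)): towers=[A/D; B; C; E; F] holding=-
goal check: towers=[A/D; B; C; E; F] holding=- — reached (length 6, optimal by BFS)

unstack(C, A)
putdown(C)
unstack(A, D)
putdown(A)
unstack(D, B)
stack(D, A)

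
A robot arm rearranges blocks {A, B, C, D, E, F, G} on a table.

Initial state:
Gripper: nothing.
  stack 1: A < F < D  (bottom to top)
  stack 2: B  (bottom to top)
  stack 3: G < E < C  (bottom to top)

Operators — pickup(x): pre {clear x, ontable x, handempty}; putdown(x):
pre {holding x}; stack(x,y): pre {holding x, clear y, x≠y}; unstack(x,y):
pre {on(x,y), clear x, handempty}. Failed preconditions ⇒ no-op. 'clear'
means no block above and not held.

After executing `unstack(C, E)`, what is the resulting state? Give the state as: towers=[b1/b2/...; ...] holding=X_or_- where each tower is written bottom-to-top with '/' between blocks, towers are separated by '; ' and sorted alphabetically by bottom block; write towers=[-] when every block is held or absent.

towers=[A/F/D; B; G/E] holding=C

before: towers=[A/F/D; B; G/E/C] holding=-
pre[unstack(C, E)]: on(C,E) ok, clear(C) ok, handempty ok
all met → apply unstack(C, E)
after:  towers=[A/F/D; B; G/E] holding=C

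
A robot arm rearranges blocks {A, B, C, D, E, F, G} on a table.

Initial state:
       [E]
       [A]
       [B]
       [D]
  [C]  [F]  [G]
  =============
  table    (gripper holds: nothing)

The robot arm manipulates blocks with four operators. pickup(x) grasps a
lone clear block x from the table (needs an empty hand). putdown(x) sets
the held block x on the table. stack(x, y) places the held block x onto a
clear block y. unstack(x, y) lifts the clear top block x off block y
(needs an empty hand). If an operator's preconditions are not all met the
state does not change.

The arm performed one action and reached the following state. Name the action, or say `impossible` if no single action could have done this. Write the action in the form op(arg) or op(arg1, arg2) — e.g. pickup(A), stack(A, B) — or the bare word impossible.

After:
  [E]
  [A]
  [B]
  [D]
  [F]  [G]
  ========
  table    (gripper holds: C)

target: towers=[F/D/B/A/E; G] holding=C
         pickup(G) → towers=[C; F/D/B/A/E] holding=G
     unstack(E, A) → towers=[C; F/D/B/A; G] holding=E
         pickup(C) → towers=[F/D/B/A/E; G] holding=C  ← match

pickup(C)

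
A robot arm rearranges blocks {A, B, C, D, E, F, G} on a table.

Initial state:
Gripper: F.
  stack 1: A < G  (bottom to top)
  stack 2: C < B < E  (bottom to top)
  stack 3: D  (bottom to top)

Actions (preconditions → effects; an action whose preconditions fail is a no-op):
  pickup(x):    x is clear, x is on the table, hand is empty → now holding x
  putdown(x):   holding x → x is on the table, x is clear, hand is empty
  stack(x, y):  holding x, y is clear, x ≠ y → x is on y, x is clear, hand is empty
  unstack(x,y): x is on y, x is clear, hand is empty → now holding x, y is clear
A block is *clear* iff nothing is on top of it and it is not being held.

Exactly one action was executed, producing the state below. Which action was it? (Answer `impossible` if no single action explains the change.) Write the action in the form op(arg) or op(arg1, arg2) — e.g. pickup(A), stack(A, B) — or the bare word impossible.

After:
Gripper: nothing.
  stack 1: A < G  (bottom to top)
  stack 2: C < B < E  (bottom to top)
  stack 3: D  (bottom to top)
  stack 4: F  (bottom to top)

target: towers=[A/G; C/B/E; D; F] holding=-
        putdown(F) → towers=[A/G; C/B/E; D; F] holding=-  ← match
       stack(F, G) → towers=[A/G/F; C/B/E; D] holding=-
       stack(F, D) → towers=[A/G; C/B/E; D/F] holding=-
       stack(F, E) → towers=[A/G; C/B/E/F; D] holding=-

putdown(F)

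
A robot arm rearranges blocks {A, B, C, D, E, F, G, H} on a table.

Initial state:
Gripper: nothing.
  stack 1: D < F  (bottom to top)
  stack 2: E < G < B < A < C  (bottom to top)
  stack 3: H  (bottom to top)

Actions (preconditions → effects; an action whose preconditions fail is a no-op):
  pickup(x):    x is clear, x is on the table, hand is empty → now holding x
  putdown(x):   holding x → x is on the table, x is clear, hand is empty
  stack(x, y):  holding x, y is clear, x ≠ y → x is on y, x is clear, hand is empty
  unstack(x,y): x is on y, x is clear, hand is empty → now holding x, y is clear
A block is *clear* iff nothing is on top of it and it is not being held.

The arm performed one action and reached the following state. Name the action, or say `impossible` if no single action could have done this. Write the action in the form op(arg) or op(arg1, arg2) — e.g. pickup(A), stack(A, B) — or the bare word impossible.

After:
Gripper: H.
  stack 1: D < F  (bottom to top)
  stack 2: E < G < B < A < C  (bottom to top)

pickup(H)

target: towers=[D/F; E/G/B/A/C] holding=H
         pickup(H) → towers=[D/F; E/G/B/A/C] holding=H  ← match
     unstack(F, D) → towers=[D; E/G/B/A/C; H] holding=F
     unstack(C, A) → towers=[D/F; E/G/B/A; H] holding=C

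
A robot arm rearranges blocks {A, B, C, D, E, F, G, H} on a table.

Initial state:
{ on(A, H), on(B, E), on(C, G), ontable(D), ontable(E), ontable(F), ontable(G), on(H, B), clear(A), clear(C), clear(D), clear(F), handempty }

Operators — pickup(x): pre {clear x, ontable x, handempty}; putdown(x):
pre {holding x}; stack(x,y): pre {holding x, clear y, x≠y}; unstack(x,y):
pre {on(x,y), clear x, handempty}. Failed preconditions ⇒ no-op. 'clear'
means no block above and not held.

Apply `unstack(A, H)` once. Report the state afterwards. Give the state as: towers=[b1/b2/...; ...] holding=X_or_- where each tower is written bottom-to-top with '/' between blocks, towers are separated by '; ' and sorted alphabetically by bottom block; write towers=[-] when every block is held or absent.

towers=[D; E/B/H; F; G/C] holding=A

before: towers=[D; E/B/H/A; F; G/C] holding=-
pre[unstack(A, H)]: on(A,H) yes, clear(A) yes, handempty yes
all met → apply unstack(A, H)
after:  towers=[D; E/B/H; F; G/C] holding=A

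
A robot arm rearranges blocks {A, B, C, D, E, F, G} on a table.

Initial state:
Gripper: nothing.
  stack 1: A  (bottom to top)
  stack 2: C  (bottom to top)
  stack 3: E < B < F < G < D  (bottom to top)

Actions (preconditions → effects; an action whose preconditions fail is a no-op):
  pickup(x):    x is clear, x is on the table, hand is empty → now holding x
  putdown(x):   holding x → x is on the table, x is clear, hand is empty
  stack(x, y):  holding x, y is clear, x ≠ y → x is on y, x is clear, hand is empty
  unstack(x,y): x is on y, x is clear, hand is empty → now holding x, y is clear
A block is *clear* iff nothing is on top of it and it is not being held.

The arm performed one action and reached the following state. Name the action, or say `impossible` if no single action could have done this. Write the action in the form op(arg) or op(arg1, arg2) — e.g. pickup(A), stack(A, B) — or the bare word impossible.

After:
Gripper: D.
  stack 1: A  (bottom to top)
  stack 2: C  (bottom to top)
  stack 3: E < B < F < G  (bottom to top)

target: towers=[A; C; E/B/F/G] holding=D
     unstack(D, G) → towers=[A; C; E/B/F/G] holding=D  ← match
         pickup(A) → towers=[C; E/B/F/G/D] holding=A
         pickup(C) → towers=[A; E/B/F/G/D] holding=C

unstack(D, G)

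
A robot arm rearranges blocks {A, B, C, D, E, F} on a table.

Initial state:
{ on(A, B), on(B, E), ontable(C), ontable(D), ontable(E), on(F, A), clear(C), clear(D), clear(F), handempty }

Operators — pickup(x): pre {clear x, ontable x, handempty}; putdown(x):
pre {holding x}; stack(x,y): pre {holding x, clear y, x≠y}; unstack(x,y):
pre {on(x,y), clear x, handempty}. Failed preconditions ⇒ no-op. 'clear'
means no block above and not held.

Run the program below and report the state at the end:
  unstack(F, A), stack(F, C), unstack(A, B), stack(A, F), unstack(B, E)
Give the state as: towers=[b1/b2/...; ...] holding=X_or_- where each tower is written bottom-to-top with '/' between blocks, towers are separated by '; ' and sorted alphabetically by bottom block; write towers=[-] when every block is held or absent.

towers=[C/F/A; D; E] holding=B

step 1 (unstack(F, A)): towers=[C; D; E/B/A] holding=F
step 2 (stack(F, C)): towers=[C/F; D; E/B/A] holding=-
step 3 (unstack(A, B)): towers=[C/F; D; E/B] holding=A
step 4 (stack(A, F)): towers=[C/F/A; D; E/B] holding=-
step 5 (unstack(B, E)): towers=[C/F/A; D; E] holding=B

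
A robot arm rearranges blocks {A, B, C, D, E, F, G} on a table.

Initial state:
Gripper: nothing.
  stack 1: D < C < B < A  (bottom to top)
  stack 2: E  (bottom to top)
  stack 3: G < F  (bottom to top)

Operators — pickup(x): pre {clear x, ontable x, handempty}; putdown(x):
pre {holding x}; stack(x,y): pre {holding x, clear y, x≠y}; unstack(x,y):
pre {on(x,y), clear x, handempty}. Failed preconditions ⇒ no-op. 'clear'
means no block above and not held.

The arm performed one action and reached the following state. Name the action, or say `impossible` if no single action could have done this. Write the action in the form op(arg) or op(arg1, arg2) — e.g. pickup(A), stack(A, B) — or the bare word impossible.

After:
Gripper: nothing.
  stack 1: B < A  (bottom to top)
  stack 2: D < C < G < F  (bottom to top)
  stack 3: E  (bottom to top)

impossible

target: towers=[B/A; D/C/G/F; E] holding=-
     unstack(F, G) → towers=[D/C/B/A; E; G] holding=F
     unstack(A, B) → towers=[D/C/B; E; G/F] holding=A
         pickup(E) → towers=[D/C/B/A; G/F] holding=E
none of the 3 applicable actions match → impossible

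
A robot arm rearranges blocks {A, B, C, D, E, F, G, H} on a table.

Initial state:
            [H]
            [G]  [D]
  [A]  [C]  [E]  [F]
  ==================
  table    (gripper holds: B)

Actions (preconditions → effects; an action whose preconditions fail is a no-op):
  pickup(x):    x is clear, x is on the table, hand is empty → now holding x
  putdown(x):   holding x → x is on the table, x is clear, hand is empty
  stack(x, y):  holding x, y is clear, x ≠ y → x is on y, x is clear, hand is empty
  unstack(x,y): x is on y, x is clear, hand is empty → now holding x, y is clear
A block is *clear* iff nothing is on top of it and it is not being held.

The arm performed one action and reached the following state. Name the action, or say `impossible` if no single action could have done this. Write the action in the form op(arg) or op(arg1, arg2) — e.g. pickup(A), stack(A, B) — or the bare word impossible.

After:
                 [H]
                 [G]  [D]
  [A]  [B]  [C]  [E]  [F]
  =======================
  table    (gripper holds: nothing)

target: towers=[A; B; C; E/G/H; F/D] holding=-
        putdown(B) → towers=[A; B; C; E/G/H; F/D] holding=-  ← match
       stack(B, A) → towers=[A/B; C; E/G/H; F/D] holding=-
       stack(B, H) → towers=[A; C; E/G/H/B; F/D] holding=-
       stack(B, D) → towers=[A; C; E/G/H; F/D/B] holding=-
       stack(B, C) → towers=[A; C/B; E/G/H; F/D] holding=-

putdown(B)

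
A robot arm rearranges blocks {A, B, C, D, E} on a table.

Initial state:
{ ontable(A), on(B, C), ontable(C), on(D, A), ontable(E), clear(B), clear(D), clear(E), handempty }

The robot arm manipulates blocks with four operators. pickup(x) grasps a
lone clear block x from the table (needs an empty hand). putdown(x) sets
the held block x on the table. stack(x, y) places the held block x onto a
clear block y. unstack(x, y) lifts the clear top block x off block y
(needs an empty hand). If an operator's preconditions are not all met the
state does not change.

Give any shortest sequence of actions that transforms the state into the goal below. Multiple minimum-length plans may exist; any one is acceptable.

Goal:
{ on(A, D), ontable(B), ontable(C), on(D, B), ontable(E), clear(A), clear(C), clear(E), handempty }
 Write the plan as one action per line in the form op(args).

unstack(B, C)
putdown(B)
unstack(D, A)
stack(D, B)
pickup(A)
stack(A, D)

step 1 (unstack(B, C)): towers=[A/D; C; E] holding=B
step 2 (putdown(B)): towers=[A/D; B; C; E] holding=-
step 3 (unstack(D, A)): towers=[A; B; C; E] holding=D
step 4 (stack(D, B)): towers=[A; B/D; C; E] holding=-
step 5 (pickup(A)): towers=[B/D; C; E] holding=A
step 6 (stack(A, D)): towers=[B/D/A; C; E] holding=-
goal check: towers=[B/D/A; C; E] holding=- — reached (length 6, optimal by BFS)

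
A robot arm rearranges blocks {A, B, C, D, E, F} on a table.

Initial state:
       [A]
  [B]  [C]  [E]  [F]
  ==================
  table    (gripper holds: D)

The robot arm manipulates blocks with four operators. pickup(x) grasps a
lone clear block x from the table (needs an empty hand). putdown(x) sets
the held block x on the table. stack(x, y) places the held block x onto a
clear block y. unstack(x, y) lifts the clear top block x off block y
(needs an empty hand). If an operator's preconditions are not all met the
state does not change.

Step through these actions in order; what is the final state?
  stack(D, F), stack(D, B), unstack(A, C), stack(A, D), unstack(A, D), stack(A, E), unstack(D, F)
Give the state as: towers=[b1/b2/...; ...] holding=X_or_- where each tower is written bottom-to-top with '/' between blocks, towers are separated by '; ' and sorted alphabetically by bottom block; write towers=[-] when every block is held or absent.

towers=[B; C; E/A; F] holding=D

step 1 (stack(D, F)): towers=[B; C/A; E; F/D] holding=-
step 2 (stack(D, B)) [no-op]: towers=[B; C/A; E; F/D] holding=-
step 3 (unstack(A, C)): towers=[B; C; E; F/D] holding=A
step 4 (stack(A, D)): towers=[B; C; E; F/D/A] holding=-
step 5 (unstack(A, D)): towers=[B; C; E; F/D] holding=A
step 6 (stack(A, E)): towers=[B; C; E/A; F/D] holding=-
step 7 (unstack(D, F)): towers=[B; C; E/A; F] holding=D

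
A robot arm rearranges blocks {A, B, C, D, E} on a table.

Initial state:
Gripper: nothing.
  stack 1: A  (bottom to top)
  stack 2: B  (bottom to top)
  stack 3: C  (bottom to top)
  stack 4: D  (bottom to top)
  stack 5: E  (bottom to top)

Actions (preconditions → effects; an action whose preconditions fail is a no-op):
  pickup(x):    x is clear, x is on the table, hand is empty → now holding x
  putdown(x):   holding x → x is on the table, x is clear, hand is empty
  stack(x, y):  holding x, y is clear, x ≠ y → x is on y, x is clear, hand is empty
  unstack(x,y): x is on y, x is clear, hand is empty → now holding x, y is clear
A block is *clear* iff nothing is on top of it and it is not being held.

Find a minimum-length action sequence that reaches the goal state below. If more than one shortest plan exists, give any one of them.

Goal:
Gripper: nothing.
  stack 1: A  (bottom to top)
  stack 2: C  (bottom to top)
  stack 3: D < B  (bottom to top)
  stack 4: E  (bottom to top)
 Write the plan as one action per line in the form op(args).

pickup(B)
stack(B, D)

step 1 (pickup(B)): towers=[A; C; D; E] holding=B
step 2 (stack(B, D)): towers=[A; C; D/B; E] holding=-
goal check: towers=[A; C; D/B; E] holding=- — reached (length 2, optimal by BFS)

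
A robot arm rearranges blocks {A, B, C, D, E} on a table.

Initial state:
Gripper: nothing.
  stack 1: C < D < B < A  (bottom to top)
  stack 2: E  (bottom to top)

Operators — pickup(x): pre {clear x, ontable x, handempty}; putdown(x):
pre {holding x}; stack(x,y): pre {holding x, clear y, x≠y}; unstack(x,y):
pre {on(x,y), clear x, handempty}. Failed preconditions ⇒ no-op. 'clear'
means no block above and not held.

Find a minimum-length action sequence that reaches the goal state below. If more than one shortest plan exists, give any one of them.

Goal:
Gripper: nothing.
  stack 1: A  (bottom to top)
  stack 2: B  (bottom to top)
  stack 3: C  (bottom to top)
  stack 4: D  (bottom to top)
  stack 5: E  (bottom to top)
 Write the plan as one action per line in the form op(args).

unstack(A, B)
putdown(A)
unstack(B, D)
putdown(B)
unstack(D, C)
putdown(D)

step 1 (unstack(A, B)): towers=[C/D/B; E] holding=A
step 2 (putdown(A)): towers=[A; C/D/B; E] holding=-
step 3 (unstack(B, D)): towers=[A; C/D; E] holding=B
step 4 (putdown(B)): towers=[A; B; C/D; E] holding=-
step 5 (unstack(D, C)): towers=[A; B; C; E] holding=D
step 6 (putdown(D)): towers=[A; B; C; D; E] holding=-
goal check: towers=[A; B; C; D; E] holding=- — reached (length 6, optimal by BFS)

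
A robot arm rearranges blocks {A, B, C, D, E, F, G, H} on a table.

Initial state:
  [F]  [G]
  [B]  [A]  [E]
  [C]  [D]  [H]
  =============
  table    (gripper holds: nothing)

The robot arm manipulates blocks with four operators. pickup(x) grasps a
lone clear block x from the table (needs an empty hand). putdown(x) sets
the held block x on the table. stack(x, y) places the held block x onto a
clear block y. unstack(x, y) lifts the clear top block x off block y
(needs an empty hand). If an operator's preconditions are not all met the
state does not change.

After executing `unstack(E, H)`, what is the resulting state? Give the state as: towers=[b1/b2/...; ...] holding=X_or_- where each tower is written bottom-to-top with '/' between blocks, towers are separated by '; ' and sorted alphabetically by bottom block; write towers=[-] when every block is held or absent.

towers=[C/B/F; D/A/G; H] holding=E

before: towers=[C/B/F; D/A/G; H/E] holding=-
pre[unstack(E, H)]: on(E,H) yes, clear(E) yes, handempty yes
all met → apply unstack(E, H)
after:  towers=[C/B/F; D/A/G; H] holding=E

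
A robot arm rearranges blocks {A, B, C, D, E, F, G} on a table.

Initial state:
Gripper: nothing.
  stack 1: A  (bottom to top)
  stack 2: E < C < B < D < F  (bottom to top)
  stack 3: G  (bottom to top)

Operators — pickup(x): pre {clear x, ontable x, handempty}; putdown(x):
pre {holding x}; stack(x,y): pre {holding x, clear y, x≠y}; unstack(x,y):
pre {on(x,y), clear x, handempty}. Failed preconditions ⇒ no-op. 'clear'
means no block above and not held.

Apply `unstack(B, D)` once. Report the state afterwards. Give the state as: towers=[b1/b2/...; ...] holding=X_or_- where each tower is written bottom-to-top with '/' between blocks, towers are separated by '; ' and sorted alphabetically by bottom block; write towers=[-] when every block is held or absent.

towers=[A; E/C/B/D/F; G] holding=-

before: towers=[A; E/C/B/D/F; G] holding=-
pre[unstack(B, D)]: on(B,D) fail, clear(B) fail, handempty ok
on(B,D), clear(B) unmet → unstack(B, D) is a no-op
after:  towers=[A; E/C/B/D/F; G] holding=-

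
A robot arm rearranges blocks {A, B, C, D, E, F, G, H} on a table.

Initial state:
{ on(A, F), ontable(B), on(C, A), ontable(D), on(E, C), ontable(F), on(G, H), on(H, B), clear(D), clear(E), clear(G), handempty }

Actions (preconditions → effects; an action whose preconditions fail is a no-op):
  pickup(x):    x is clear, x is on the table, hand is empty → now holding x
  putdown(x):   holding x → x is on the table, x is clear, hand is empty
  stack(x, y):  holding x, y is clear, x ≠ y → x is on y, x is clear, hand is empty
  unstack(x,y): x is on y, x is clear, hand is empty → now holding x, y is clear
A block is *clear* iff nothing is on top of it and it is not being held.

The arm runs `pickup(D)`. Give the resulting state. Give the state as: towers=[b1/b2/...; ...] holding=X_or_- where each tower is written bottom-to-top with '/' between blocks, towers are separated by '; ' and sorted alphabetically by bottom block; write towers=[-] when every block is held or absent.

before: towers=[B/H/G; D; F/A/C/E] holding=-
pre[pickup(D)]: clear(D) yes, ontable(D) yes, handempty yes
all met → apply pickup(D)
after:  towers=[B/H/G; F/A/C/E] holding=D

towers=[B/H/G; F/A/C/E] holding=D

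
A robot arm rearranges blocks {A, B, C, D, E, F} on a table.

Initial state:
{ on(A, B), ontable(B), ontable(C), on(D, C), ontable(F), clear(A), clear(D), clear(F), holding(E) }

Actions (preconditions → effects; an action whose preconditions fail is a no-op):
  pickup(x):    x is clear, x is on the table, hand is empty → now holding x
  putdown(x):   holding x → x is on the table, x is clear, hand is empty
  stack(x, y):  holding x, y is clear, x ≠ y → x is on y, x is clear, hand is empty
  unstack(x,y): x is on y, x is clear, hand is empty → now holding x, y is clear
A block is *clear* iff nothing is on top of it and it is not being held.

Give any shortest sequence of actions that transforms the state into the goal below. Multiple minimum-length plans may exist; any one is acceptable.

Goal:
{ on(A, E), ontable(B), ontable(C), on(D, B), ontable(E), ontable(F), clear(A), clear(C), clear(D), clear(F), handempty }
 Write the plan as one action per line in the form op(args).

putdown(E)
unstack(A, B)
stack(A, E)
unstack(D, C)
stack(D, B)

step 1 (putdown(E)): towers=[B/A; C/D; E; F] holding=-
step 2 (unstack(A, B)): towers=[B; C/D; E; F] holding=A
step 3 (stack(A, E)): towers=[B; C/D; E/A; F] holding=-
step 4 (unstack(D, C)): towers=[B; C; E/A; F] holding=D
step 5 (stack(D, B)): towers=[B/D; C; E/A; F] holding=-
goal check: towers=[B/D; C; E/A; F] holding=- — reached (length 5, optimal by BFS)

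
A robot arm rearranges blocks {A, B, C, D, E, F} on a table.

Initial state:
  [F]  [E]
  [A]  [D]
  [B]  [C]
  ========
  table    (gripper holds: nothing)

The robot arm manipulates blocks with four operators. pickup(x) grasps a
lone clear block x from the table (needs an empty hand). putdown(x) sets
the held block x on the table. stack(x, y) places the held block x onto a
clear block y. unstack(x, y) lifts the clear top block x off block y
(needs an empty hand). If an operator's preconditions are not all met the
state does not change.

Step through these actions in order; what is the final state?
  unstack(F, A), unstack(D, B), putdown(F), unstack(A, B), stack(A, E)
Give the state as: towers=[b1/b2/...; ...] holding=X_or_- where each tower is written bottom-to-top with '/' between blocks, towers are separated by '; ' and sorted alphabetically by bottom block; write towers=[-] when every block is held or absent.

towers=[B; C/D/E/A; F] holding=-

step 1 (unstack(F, A)): towers=[B/A; C/D/E] holding=F
step 2 (unstack(D, B)) [no-op]: towers=[B/A; C/D/E] holding=F
step 3 (putdown(F)): towers=[B/A; C/D/E; F] holding=-
step 4 (unstack(A, B)): towers=[B; C/D/E; F] holding=A
step 5 (stack(A, E)): towers=[B; C/D/E/A; F] holding=-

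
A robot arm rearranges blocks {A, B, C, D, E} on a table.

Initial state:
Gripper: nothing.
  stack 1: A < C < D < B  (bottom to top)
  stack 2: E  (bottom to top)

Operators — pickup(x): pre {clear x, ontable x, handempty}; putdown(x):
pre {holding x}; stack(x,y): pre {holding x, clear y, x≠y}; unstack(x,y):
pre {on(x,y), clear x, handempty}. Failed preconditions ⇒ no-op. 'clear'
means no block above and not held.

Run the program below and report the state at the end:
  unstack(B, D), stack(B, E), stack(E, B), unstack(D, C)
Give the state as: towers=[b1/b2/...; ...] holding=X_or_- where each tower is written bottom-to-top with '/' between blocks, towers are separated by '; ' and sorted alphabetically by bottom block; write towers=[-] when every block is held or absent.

towers=[A/C; E/B] holding=D

step 1 (unstack(B, D)): towers=[A/C/D; E] holding=B
step 2 (stack(B, E)): towers=[A/C/D; E/B] holding=-
step 3 (stack(E, B)) [no-op]: towers=[A/C/D; E/B] holding=-
step 4 (unstack(D, C)): towers=[A/C; E/B] holding=D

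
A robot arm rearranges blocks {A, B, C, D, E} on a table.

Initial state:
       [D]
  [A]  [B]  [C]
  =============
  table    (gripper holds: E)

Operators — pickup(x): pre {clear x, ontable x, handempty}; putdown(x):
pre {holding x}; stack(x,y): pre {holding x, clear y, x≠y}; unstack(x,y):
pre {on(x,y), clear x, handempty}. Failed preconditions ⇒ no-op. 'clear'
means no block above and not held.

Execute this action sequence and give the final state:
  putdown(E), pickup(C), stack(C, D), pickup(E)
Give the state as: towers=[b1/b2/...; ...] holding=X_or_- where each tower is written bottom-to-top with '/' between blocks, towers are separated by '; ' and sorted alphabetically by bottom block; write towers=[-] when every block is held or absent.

step 1 (putdown(E)): towers=[A; B/D; C; E] holding=-
step 2 (pickup(C)): towers=[A; B/D; E] holding=C
step 3 (stack(C, D)): towers=[A; B/D/C; E] holding=-
step 4 (pickup(E)): towers=[A; B/D/C] holding=E

towers=[A; B/D/C] holding=E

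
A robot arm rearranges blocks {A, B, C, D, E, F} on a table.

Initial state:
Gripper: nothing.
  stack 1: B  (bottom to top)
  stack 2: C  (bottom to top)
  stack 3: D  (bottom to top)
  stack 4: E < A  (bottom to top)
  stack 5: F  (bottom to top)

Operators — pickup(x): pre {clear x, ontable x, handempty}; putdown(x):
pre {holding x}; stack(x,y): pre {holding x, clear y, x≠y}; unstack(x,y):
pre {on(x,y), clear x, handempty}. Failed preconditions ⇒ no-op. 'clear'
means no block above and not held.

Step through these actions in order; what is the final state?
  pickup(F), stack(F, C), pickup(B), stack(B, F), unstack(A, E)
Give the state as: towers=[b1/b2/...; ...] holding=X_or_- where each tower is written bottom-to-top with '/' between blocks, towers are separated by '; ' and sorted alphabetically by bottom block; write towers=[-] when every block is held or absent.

towers=[C/F/B; D; E] holding=A

step 1 (pickup(F)): towers=[B; C; D; E/A] holding=F
step 2 (stack(F, C)): towers=[B; C/F; D; E/A] holding=-
step 3 (pickup(B)): towers=[C/F; D; E/A] holding=B
step 4 (stack(B, F)): towers=[C/F/B; D; E/A] holding=-
step 5 (unstack(A, E)): towers=[C/F/B; D; E] holding=A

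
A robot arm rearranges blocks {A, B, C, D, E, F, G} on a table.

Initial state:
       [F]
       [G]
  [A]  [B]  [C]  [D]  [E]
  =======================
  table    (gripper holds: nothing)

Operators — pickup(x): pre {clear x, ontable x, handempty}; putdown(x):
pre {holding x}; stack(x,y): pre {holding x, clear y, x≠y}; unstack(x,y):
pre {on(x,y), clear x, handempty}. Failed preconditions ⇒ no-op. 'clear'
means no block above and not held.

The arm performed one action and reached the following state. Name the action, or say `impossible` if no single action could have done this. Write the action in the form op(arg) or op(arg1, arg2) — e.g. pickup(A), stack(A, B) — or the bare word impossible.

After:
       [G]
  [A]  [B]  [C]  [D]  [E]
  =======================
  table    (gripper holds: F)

target: towers=[A; B/G; C; D; E] holding=F
     unstack(F, G) → towers=[A; B/G; C; D; E] holding=F  ← match
         pickup(D) → towers=[A; B/G/F; C; E] holding=D
         pickup(A) → towers=[B/G/F; C; D; E] holding=A
         pickup(E) → towers=[A; B/G/F; C; D] holding=E
         pickup(C) → towers=[A; B/G/F; D; E] holding=C

unstack(F, G)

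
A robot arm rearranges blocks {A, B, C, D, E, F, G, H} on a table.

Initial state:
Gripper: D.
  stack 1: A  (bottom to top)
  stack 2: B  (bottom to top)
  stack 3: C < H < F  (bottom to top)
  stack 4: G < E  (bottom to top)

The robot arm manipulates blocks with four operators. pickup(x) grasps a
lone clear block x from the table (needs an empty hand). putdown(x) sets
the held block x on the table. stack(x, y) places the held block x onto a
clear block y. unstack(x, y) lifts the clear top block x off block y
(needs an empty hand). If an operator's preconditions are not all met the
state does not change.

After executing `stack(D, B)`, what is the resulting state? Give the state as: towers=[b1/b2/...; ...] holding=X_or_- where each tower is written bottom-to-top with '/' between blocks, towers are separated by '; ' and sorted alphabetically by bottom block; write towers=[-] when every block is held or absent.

towers=[A; B/D; C/H/F; G/E] holding=-

before: towers=[A; B; C/H/F; G/E] holding=D
pre[stack(D, B)]: holding(D) ok, clear(B) ok, D≠B ok
all met → apply stack(D, B)
after:  towers=[A; B/D; C/H/F; G/E] holding=-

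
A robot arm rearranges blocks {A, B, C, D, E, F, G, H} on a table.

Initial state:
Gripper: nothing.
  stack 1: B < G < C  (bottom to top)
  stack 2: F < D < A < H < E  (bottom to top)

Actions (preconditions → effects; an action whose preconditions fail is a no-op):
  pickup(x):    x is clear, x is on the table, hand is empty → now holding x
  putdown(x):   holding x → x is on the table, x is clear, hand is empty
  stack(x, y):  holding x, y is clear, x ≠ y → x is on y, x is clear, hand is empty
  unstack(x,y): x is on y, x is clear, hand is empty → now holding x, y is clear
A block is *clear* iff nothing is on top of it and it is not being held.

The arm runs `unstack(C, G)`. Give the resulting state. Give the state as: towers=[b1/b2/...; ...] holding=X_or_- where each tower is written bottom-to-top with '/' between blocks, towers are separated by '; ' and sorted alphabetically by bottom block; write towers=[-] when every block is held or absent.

towers=[B/G; F/D/A/H/E] holding=C

before: towers=[B/G/C; F/D/A/H/E] holding=-
pre[unstack(C, G)]: on(C,G) yes, clear(C) yes, handempty yes
all met → apply unstack(C, G)
after:  towers=[B/G; F/D/A/H/E] holding=C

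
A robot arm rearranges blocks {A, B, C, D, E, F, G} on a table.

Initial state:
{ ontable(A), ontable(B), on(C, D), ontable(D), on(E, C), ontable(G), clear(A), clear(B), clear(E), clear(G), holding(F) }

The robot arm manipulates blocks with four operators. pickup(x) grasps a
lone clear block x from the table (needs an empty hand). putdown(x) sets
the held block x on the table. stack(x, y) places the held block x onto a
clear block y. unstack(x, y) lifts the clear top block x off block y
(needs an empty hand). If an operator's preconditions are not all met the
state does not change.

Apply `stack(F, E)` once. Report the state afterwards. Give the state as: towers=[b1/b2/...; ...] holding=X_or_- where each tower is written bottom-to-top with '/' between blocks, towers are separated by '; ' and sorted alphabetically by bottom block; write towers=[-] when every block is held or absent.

towers=[A; B; D/C/E/F; G] holding=-

before: towers=[A; B; D/C/E; G] holding=F
pre[stack(F, E)]: holding(F) ✓, clear(E) ✓, F≠E ✓
all met → apply stack(F, E)
after:  towers=[A; B; D/C/E/F; G] holding=-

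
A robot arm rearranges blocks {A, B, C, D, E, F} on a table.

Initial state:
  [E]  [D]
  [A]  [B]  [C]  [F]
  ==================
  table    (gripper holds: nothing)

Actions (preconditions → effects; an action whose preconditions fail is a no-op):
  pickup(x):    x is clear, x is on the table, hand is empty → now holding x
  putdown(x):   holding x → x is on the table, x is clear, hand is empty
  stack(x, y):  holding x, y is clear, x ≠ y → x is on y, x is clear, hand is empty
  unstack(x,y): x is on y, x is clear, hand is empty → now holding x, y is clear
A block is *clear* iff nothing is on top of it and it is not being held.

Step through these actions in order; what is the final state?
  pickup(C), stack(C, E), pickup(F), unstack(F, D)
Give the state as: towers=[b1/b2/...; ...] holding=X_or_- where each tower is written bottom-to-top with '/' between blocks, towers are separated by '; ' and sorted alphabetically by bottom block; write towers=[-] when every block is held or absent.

towers=[A/E/C; B/D] holding=F

step 1 (pickup(C)): towers=[A/E; B/D; F] holding=C
step 2 (stack(C, E)): towers=[A/E/C; B/D; F] holding=-
step 3 (pickup(F)): towers=[A/E/C; B/D] holding=F
step 4 (unstack(F, D)) [no-op]: towers=[A/E/C; B/D] holding=F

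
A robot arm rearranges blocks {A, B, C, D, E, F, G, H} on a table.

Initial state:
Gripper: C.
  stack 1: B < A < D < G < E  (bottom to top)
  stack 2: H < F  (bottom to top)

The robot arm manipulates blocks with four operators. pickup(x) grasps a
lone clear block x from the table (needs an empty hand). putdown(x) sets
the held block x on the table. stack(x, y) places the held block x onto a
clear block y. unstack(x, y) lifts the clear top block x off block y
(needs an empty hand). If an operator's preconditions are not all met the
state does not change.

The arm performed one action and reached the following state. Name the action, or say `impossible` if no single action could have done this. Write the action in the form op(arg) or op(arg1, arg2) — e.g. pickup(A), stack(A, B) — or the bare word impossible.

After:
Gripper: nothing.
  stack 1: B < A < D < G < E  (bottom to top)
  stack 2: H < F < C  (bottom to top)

target: towers=[B/A/D/G/E; H/F/C] holding=-
        putdown(C) → towers=[B/A/D/G/E; C; H/F] holding=-
       stack(C, E) → towers=[B/A/D/G/E/C; H/F] holding=-
       stack(C, F) → towers=[B/A/D/G/E; H/F/C] holding=-  ← match

stack(C, F)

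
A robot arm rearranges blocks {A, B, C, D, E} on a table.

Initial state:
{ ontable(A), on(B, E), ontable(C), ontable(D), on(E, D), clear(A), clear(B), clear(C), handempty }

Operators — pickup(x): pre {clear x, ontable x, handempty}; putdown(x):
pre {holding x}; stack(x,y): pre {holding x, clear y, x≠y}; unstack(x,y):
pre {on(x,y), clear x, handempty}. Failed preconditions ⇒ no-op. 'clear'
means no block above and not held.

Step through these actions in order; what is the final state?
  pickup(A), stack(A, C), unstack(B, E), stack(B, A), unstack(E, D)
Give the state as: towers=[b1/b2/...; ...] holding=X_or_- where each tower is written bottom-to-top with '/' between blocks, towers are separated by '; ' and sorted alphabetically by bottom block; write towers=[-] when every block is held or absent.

towers=[C/A/B; D] holding=E

step 1 (pickup(A)): towers=[C; D/E/B] holding=A
step 2 (stack(A, C)): towers=[C/A; D/E/B] holding=-
step 3 (unstack(B, E)): towers=[C/A; D/E] holding=B
step 4 (stack(B, A)): towers=[C/A/B; D/E] holding=-
step 5 (unstack(E, D)): towers=[C/A/B; D] holding=E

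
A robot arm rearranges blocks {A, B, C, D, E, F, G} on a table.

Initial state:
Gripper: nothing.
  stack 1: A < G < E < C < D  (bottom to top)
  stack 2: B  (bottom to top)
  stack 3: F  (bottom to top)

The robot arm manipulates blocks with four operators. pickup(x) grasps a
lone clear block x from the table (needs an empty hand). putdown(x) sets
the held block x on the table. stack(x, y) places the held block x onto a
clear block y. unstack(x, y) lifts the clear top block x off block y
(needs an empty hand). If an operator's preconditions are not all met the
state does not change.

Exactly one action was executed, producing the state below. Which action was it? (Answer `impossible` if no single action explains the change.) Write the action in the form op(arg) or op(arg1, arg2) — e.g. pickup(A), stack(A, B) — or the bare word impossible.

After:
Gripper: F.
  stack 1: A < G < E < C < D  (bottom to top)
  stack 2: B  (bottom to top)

pickup(F)

target: towers=[A/G/E/C/D; B] holding=F
         pickup(B) → towers=[A/G/E/C/D; F] holding=B
         pickup(F) → towers=[A/G/E/C/D; B] holding=F  ← match
     unstack(D, C) → towers=[A/G/E/C; B; F] holding=D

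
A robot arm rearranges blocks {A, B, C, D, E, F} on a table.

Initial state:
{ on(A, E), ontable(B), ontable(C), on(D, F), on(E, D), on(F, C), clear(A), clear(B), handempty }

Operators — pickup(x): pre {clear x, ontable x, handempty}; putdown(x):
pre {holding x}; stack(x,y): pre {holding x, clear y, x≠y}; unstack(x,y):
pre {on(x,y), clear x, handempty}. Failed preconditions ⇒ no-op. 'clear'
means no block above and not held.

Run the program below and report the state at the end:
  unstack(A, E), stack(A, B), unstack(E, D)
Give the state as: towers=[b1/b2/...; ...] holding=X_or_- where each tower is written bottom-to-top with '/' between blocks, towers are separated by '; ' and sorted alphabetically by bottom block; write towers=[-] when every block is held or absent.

towers=[B/A; C/F/D] holding=E

step 1 (unstack(A, E)): towers=[B; C/F/D/E] holding=A
step 2 (stack(A, B)): towers=[B/A; C/F/D/E] holding=-
step 3 (unstack(E, D)): towers=[B/A; C/F/D] holding=E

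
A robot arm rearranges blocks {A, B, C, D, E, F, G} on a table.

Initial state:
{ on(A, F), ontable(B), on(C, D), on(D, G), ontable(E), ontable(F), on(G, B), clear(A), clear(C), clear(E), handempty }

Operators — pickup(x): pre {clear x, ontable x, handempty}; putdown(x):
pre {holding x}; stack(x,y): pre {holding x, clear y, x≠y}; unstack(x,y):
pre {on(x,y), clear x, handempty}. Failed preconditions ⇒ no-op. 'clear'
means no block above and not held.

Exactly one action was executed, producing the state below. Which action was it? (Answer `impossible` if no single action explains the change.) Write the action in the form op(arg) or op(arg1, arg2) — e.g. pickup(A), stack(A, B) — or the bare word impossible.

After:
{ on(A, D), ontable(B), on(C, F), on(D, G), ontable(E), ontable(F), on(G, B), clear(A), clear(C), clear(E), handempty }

impossible

target: towers=[B/G/D/A; E; F/C] holding=-
     unstack(A, F) → towers=[B/G/D/C; E; F] holding=A
         pickup(E) → towers=[B/G/D/C; F/A] holding=E
     unstack(C, D) → towers=[B/G/D; E; F/A] holding=C
none of the 3 applicable actions match → impossible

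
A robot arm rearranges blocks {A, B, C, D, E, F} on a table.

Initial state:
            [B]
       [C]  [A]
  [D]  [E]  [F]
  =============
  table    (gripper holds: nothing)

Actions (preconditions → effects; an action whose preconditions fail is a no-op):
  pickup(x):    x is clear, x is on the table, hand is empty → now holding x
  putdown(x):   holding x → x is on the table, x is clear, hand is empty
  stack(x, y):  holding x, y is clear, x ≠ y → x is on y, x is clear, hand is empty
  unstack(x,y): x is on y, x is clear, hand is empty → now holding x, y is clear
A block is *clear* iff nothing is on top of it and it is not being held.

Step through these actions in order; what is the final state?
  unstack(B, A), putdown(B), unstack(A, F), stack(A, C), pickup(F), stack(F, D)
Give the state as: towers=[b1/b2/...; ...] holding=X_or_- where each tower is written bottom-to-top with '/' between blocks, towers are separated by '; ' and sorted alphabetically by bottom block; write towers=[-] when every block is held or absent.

step 1 (unstack(B, A)): towers=[D; E/C; F/A] holding=B
step 2 (putdown(B)): towers=[B; D; E/C; F/A] holding=-
step 3 (unstack(A, F)): towers=[B; D; E/C; F] holding=A
step 4 (stack(A, C)): towers=[B; D; E/C/A; F] holding=-
step 5 (pickup(F)): towers=[B; D; E/C/A] holding=F
step 6 (stack(F, D)): towers=[B; D/F; E/C/A] holding=-

towers=[B; D/F; E/C/A] holding=-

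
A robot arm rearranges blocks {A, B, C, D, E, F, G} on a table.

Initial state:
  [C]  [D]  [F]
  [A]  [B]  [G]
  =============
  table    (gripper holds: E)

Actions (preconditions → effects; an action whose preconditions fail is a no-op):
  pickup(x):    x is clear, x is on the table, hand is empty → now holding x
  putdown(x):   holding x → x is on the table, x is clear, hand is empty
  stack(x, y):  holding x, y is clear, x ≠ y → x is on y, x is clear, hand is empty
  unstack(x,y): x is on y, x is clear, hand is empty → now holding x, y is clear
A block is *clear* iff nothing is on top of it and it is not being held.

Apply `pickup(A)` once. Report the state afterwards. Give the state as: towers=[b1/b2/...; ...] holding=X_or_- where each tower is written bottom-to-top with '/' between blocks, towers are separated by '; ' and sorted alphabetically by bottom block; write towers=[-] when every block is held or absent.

before: towers=[A/C; B/D; G/F] holding=E
pre[pickup(A)]: clear(A) fail, ontable(A) ok, handempty fail
clear(A), handempty unmet → pickup(A) is a no-op
after:  towers=[A/C; B/D; G/F] holding=E

towers=[A/C; B/D; G/F] holding=E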